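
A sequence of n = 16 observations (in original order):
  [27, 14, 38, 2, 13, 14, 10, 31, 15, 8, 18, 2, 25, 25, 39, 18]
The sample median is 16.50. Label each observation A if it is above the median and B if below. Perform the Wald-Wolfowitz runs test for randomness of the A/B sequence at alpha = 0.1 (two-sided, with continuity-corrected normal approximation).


Step 1: Compute median = 16.50; label A = above, B = below.
Labels in order: ABABBBBABBABAAAA  (n_A = 8, n_B = 8)
Step 2: Count runs R = 9.
Step 3: Under H0 (random ordering), E[R] = 2*n_A*n_B/(n_A+n_B) + 1 = 2*8*8/16 + 1 = 9.0000.
        Var[R] = 2*n_A*n_B*(2*n_A*n_B - n_A - n_B) / ((n_A+n_B)^2 * (n_A+n_B-1)) = 14336/3840 = 3.7333.
        SD[R] = 1.9322.
Step 4: R = E[R], so z = 0 with no continuity correction.
Step 5: Two-sided p-value via normal approximation = 2*(1 - Phi(|z|)) = 1.000000.
Step 6: alpha = 0.1. fail to reject H0.

R = 9, z = 0.0000, p = 1.000000, fail to reject H0.


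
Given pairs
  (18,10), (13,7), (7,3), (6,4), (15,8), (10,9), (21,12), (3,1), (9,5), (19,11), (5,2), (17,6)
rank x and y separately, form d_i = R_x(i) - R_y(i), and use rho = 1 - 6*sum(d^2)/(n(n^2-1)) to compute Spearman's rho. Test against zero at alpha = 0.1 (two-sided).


Step 1: Rank x and y separately (midranks; no ties here).
rank(x): 18->10, 13->7, 7->4, 6->3, 15->8, 10->6, 21->12, 3->1, 9->5, 19->11, 5->2, 17->9
rank(y): 10->10, 7->7, 3->3, 4->4, 8->8, 9->9, 12->12, 1->1, 5->5, 11->11, 2->2, 6->6
Step 2: d_i = R_x(i) - R_y(i); compute d_i^2.
  (10-10)^2=0, (7-7)^2=0, (4-3)^2=1, (3-4)^2=1, (8-8)^2=0, (6-9)^2=9, (12-12)^2=0, (1-1)^2=0, (5-5)^2=0, (11-11)^2=0, (2-2)^2=0, (9-6)^2=9
sum(d^2) = 20.
Step 3: rho = 1 - 6*20 / (12*(12^2 - 1)) = 1 - 120/1716 = 0.930070.
Step 4: Under H0, t = rho * sqrt((n-2)/(1-rho^2)) = 8.0057 ~ t(10).
Step 5: Two-sided p-value from the t-distribution with 10 df = 0.000012.
Step 6: alpha = 0.1. reject H0.

rho = 0.9301, p = 0.000012, reject H0 at alpha = 0.1.


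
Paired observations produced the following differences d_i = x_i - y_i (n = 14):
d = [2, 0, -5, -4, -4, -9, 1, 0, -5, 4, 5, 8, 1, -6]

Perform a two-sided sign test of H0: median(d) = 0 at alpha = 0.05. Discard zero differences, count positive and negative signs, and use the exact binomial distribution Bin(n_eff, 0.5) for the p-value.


Step 1: Discard zero differences. Original n = 14; n_eff = number of nonzero differences = 12.
Nonzero differences (with sign): +2, -5, -4, -4, -9, +1, -5, +4, +5, +8, +1, -6
Step 2: Count signs: positive = 6, negative = 6.
Step 3: Under H0: P(positive) = 0.5, so the number of positives S ~ Bin(12, 0.5).
Step 4: Two-sided exact p-value = sum of Bin(12,0.5) probabilities at or below the observed probability = 1.000000.
Step 5: alpha = 0.05. fail to reject H0.

n_eff = 12, pos = 6, neg = 6, p = 1.000000, fail to reject H0.


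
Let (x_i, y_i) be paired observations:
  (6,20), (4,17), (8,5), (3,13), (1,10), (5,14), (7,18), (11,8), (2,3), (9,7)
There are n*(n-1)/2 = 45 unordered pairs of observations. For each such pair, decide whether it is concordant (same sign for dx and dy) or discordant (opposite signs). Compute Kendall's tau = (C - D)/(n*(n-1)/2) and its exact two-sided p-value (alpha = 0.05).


Step 1: Enumerate the 45 unordered pairs (i,j) with i<j and classify each by sign(x_j-x_i) * sign(y_j-y_i).
  (1,2):dx=-2,dy=-3->C; (1,3):dx=+2,dy=-15->D; (1,4):dx=-3,dy=-7->C; (1,5):dx=-5,dy=-10->C
  (1,6):dx=-1,dy=-6->C; (1,7):dx=+1,dy=-2->D; (1,8):dx=+5,dy=-12->D; (1,9):dx=-4,dy=-17->C
  (1,10):dx=+3,dy=-13->D; (2,3):dx=+4,dy=-12->D; (2,4):dx=-1,dy=-4->C; (2,5):dx=-3,dy=-7->C
  (2,6):dx=+1,dy=-3->D; (2,7):dx=+3,dy=+1->C; (2,8):dx=+7,dy=-9->D; (2,9):dx=-2,dy=-14->C
  (2,10):dx=+5,dy=-10->D; (3,4):dx=-5,dy=+8->D; (3,5):dx=-7,dy=+5->D; (3,6):dx=-3,dy=+9->D
  (3,7):dx=-1,dy=+13->D; (3,8):dx=+3,dy=+3->C; (3,9):dx=-6,dy=-2->C; (3,10):dx=+1,dy=+2->C
  (4,5):dx=-2,dy=-3->C; (4,6):dx=+2,dy=+1->C; (4,7):dx=+4,dy=+5->C; (4,8):dx=+8,dy=-5->D
  (4,9):dx=-1,dy=-10->C; (4,10):dx=+6,dy=-6->D; (5,6):dx=+4,dy=+4->C; (5,7):dx=+6,dy=+8->C
  (5,8):dx=+10,dy=-2->D; (5,9):dx=+1,dy=-7->D; (5,10):dx=+8,dy=-3->D; (6,7):dx=+2,dy=+4->C
  (6,8):dx=+6,dy=-6->D; (6,9):dx=-3,dy=-11->C; (6,10):dx=+4,dy=-7->D; (7,8):dx=+4,dy=-10->D
  (7,9):dx=-5,dy=-15->C; (7,10):dx=+2,dy=-11->D; (8,9):dx=-9,dy=-5->C; (8,10):dx=-2,dy=-1->C
  (9,10):dx=+7,dy=+4->C
Step 2: C = 24, D = 21, total pairs = 45.
Step 3: tau = (C - D)/(n(n-1)/2) = (24 - 21)/45 = 0.066667.
Step 4: Exact two-sided p-value (enumerate n! = 3628800 permutations of y under H0): p = 0.861801.
Step 5: alpha = 0.05. fail to reject H0.

tau_b = 0.0667 (C=24, D=21), p = 0.861801, fail to reject H0.


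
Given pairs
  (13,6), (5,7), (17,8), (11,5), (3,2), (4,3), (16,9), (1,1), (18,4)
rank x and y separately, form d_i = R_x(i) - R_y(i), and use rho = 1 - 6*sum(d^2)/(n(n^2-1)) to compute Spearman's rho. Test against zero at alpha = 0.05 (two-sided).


Step 1: Rank x and y separately (midranks; no ties here).
rank(x): 13->6, 5->4, 17->8, 11->5, 3->2, 4->3, 16->7, 1->1, 18->9
rank(y): 6->6, 7->7, 8->8, 5->5, 2->2, 3->3, 9->9, 1->1, 4->4
Step 2: d_i = R_x(i) - R_y(i); compute d_i^2.
  (6-6)^2=0, (4-7)^2=9, (8-8)^2=0, (5-5)^2=0, (2-2)^2=0, (3-3)^2=0, (7-9)^2=4, (1-1)^2=0, (9-4)^2=25
sum(d^2) = 38.
Step 3: rho = 1 - 6*38 / (9*(9^2 - 1)) = 1 - 228/720 = 0.683333.
Step 4: Under H0, t = rho * sqrt((n-2)/(1-rho^2)) = 2.4763 ~ t(7).
Step 5: Two-sided p-value from the t-distribution with 7 df = 0.042442.
Step 6: alpha = 0.05. reject H0.

rho = 0.6833, p = 0.042442, reject H0 at alpha = 0.05.


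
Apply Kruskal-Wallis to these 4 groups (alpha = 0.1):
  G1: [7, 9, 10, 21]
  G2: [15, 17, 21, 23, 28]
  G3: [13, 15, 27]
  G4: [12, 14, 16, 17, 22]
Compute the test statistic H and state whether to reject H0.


Step 1: Combine all N = 17 observations and assign midranks.
sorted (value, group, rank): (7,G1,1), (9,G1,2), (10,G1,3), (12,G4,4), (13,G3,5), (14,G4,6), (15,G2,7.5), (15,G3,7.5), (16,G4,9), (17,G2,10.5), (17,G4,10.5), (21,G1,12.5), (21,G2,12.5), (22,G4,14), (23,G2,15), (27,G3,16), (28,G2,17)
Step 2: Sum ranks within each group.
R_1 = 18.5 (n_1 = 4)
R_2 = 62.5 (n_2 = 5)
R_3 = 28.5 (n_3 = 3)
R_4 = 43.5 (n_4 = 5)
Step 3: H = 12/(N(N+1)) * sum(R_i^2/n_i) - 3(N+1)
     = 12/(17*18) * (18.5^2/4 + 62.5^2/5 + 28.5^2/3 + 43.5^2/5) - 3*18
     = 0.039216 * 1516.01 - 54
     = 5.451471.
Step 4: Ties present; correction factor C = 1 - 18/(17^3 - 17) = 0.996324. Corrected H = 5.451471 / 0.996324 = 5.471587.
Step 5: Under H0, H ~ chi^2(3); p-value = 0.140348.
Step 6: alpha = 0.1. fail to reject H0.

H = 5.4716, df = 3, p = 0.140348, fail to reject H0.


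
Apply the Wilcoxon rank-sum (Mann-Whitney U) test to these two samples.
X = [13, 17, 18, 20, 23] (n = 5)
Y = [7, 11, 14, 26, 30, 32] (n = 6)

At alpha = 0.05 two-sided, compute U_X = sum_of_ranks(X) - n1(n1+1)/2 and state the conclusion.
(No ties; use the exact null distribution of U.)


Step 1: Combine and sort all 11 observations; assign midranks.
sorted (value, group): (7,Y), (11,Y), (13,X), (14,Y), (17,X), (18,X), (20,X), (23,X), (26,Y), (30,Y), (32,Y)
ranks: 7->1, 11->2, 13->3, 14->4, 17->5, 18->6, 20->7, 23->8, 26->9, 30->10, 32->11
Step 2: Rank sum for X: R1 = 3 + 5 + 6 + 7 + 8 = 29.
Step 3: U_X = R1 - n1(n1+1)/2 = 29 - 5*6/2 = 29 - 15 = 14.
       U_Y = n1*n2 - U_X = 30 - 14 = 16.
Step 4: No ties, so the exact null distribution of U (based on enumerating the C(11,5) = 462 equally likely rank assignments) gives the two-sided p-value.
Step 5: p-value = 0.930736; compare to alpha = 0.05. fail to reject H0.

U_X = 14, p = 0.930736, fail to reject H0 at alpha = 0.05.


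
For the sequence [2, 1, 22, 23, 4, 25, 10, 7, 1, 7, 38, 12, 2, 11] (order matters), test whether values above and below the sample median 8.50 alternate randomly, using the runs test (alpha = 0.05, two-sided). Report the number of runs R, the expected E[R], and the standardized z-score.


Step 1: Compute median = 8.50; label A = above, B = below.
Labels in order: BBAABAABBBAABA  (n_A = 7, n_B = 7)
Step 2: Count runs R = 8.
Step 3: Under H0 (random ordering), E[R] = 2*n_A*n_B/(n_A+n_B) + 1 = 2*7*7/14 + 1 = 8.0000.
        Var[R] = 2*n_A*n_B*(2*n_A*n_B - n_A - n_B) / ((n_A+n_B)^2 * (n_A+n_B-1)) = 8232/2548 = 3.2308.
        SD[R] = 1.7974.
Step 4: R = E[R], so z = 0 with no continuity correction.
Step 5: Two-sided p-value via normal approximation = 2*(1 - Phi(|z|)) = 1.000000.
Step 6: alpha = 0.05. fail to reject H0.

R = 8, z = 0.0000, p = 1.000000, fail to reject H0.


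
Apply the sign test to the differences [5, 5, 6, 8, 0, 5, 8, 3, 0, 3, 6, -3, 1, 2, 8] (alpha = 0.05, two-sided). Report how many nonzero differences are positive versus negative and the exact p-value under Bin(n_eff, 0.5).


Step 1: Discard zero differences. Original n = 15; n_eff = number of nonzero differences = 13.
Nonzero differences (with sign): +5, +5, +6, +8, +5, +8, +3, +3, +6, -3, +1, +2, +8
Step 2: Count signs: positive = 12, negative = 1.
Step 3: Under H0: P(positive) = 0.5, so the number of positives S ~ Bin(13, 0.5).
Step 4: Two-sided exact p-value = sum of Bin(13,0.5) probabilities at or below the observed probability = 0.003418.
Step 5: alpha = 0.05. reject H0.

n_eff = 13, pos = 12, neg = 1, p = 0.003418, reject H0.


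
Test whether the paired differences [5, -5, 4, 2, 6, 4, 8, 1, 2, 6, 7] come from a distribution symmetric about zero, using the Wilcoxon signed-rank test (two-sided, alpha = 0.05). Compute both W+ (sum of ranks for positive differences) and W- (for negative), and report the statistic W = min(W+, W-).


Step 1: Drop any zero differences (none here) and take |d_i|.
|d| = [5, 5, 4, 2, 6, 4, 8, 1, 2, 6, 7]
Step 2: Midrank |d_i| (ties get averaged ranks).
ranks: |5|->6.5, |5|->6.5, |4|->4.5, |2|->2.5, |6|->8.5, |4|->4.5, |8|->11, |1|->1, |2|->2.5, |6|->8.5, |7|->10
Step 3: Attach original signs; sum ranks with positive sign and with negative sign.
W+ = 6.5 + 4.5 + 2.5 + 8.5 + 4.5 + 11 + 1 + 2.5 + 8.5 + 10 = 59.5
W- = 6.5 = 6.5
(Check: W+ + W- = 66 should equal n(n+1)/2 = 66.)
Step 4: Test statistic W = min(W+, W-) = 6.5.
Step 5: Ties in |d|, so use the tie-corrected normal approximation.
        E[W] = n(n+1)/4 = 11*12/4 = 33.
        Tie groups: |d|=2 (t=2), |d|=4 (t=2), |d|=5 (t=2), |d|=6 (t=2); sum(t^3 - t) = 24.
        Var[W] = n(n+1)(2n+1)/24 - sum(t^3-t)/48 = 3036/24 - 24/48 = 126.
        z = (W - E[W]) / sqrt(Var[W]) = (6.5 - 33) / 11.2250 = -2.3608.
        Two-sided p = 2*Phi(z) = 0.018235.
Step 6: alpha = 0.05. reject H0.

W+ = 59.5, W- = 6.5, W = min = 6.5, p = 0.018235, reject H0.


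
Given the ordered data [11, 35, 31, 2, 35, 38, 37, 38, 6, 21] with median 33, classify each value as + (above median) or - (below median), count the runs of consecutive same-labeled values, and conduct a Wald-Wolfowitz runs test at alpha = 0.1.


Step 1: Compute median = 33; label A = above, B = below.
Labels in order: BABBAAAABB  (n_A = 5, n_B = 5)
Step 2: Count runs R = 5.
Step 3: Under H0 (random ordering), E[R] = 2*n_A*n_B/(n_A+n_B) + 1 = 2*5*5/10 + 1 = 6.0000.
        Var[R] = 2*n_A*n_B*(2*n_A*n_B - n_A - n_B) / ((n_A+n_B)^2 * (n_A+n_B-1)) = 2000/900 = 2.2222.
        SD[R] = 1.4907.
Step 4: Continuity-corrected z = (R + 0.5 - E[R]) / SD[R] = (5 + 0.5 - 6.0000) / 1.4907 = -0.3354.
Step 5: Two-sided p-value via normal approximation = 2*(1 - Phi(|z|)) = 0.737316.
Step 6: alpha = 0.1. fail to reject H0.

R = 5, z = -0.3354, p = 0.737316, fail to reject H0.


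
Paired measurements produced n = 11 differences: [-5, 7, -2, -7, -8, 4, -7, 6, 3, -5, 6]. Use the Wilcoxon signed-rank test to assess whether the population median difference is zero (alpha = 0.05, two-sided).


Step 1: Drop any zero differences (none here) and take |d_i|.
|d| = [5, 7, 2, 7, 8, 4, 7, 6, 3, 5, 6]
Step 2: Midrank |d_i| (ties get averaged ranks).
ranks: |5|->4.5, |7|->9, |2|->1, |7|->9, |8|->11, |4|->3, |7|->9, |6|->6.5, |3|->2, |5|->4.5, |6|->6.5
Step 3: Attach original signs; sum ranks with positive sign and with negative sign.
W+ = 9 + 3 + 6.5 + 2 + 6.5 = 27
W- = 4.5 + 1 + 9 + 11 + 9 + 4.5 = 39
(Check: W+ + W- = 66 should equal n(n+1)/2 = 66.)
Step 4: Test statistic W = min(W+, W-) = 27.
Step 5: Ties in |d|, so use the tie-corrected normal approximation.
        E[W] = n(n+1)/4 = 11*12/4 = 33.
        Tie groups: |d|=5 (t=2), |d|=6 (t=2), |d|=7 (t=3); sum(t^3 - t) = 36.
        Var[W] = n(n+1)(2n+1)/24 - sum(t^3-t)/48 = 3036/24 - 36/48 = 125.75.
        z = (W - E[W]) / sqrt(Var[W]) = (27 - 33) / 11.2138 = -0.5351.
        Two-sided p = 2*Phi(z) = 0.592613.
Step 6: alpha = 0.05. fail to reject H0.

W+ = 27, W- = 39, W = min = 27, p = 0.592613, fail to reject H0.


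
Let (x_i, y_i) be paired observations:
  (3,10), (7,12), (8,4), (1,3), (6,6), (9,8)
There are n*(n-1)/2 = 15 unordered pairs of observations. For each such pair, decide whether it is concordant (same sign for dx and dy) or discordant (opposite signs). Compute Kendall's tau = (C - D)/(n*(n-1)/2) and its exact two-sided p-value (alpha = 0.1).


Step 1: Enumerate the 15 unordered pairs (i,j) with i<j and classify each by sign(x_j-x_i) * sign(y_j-y_i).
  (1,2):dx=+4,dy=+2->C; (1,3):dx=+5,dy=-6->D; (1,4):dx=-2,dy=-7->C; (1,5):dx=+3,dy=-4->D
  (1,6):dx=+6,dy=-2->D; (2,3):dx=+1,dy=-8->D; (2,4):dx=-6,dy=-9->C; (2,5):dx=-1,dy=-6->C
  (2,6):dx=+2,dy=-4->D; (3,4):dx=-7,dy=-1->C; (3,5):dx=-2,dy=+2->D; (3,6):dx=+1,dy=+4->C
  (4,5):dx=+5,dy=+3->C; (4,6):dx=+8,dy=+5->C; (5,6):dx=+3,dy=+2->C
Step 2: C = 9, D = 6, total pairs = 15.
Step 3: tau = (C - D)/(n(n-1)/2) = (9 - 6)/15 = 0.200000.
Step 4: Exact two-sided p-value (enumerate n! = 720 permutations of y under H0): p = 0.719444.
Step 5: alpha = 0.1. fail to reject H0.

tau_b = 0.2000 (C=9, D=6), p = 0.719444, fail to reject H0.


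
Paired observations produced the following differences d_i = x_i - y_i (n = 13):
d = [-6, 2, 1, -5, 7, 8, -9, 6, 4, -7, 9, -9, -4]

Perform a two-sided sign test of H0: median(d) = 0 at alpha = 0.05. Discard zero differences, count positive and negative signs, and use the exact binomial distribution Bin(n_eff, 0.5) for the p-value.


Step 1: Discard zero differences. Original n = 13; n_eff = number of nonzero differences = 13.
Nonzero differences (with sign): -6, +2, +1, -5, +7, +8, -9, +6, +4, -7, +9, -9, -4
Step 2: Count signs: positive = 7, negative = 6.
Step 3: Under H0: P(positive) = 0.5, so the number of positives S ~ Bin(13, 0.5).
Step 4: Two-sided exact p-value = sum of Bin(13,0.5) probabilities at or below the observed probability = 1.000000.
Step 5: alpha = 0.05. fail to reject H0.

n_eff = 13, pos = 7, neg = 6, p = 1.000000, fail to reject H0.


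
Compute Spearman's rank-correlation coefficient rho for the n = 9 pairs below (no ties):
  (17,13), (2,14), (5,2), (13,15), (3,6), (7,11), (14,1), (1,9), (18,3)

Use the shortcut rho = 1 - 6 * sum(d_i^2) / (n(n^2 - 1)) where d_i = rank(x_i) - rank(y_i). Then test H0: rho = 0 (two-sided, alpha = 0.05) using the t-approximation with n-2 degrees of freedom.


Step 1: Rank x and y separately (midranks; no ties here).
rank(x): 17->8, 2->2, 5->4, 13->6, 3->3, 7->5, 14->7, 1->1, 18->9
rank(y): 13->7, 14->8, 2->2, 15->9, 6->4, 11->6, 1->1, 9->5, 3->3
Step 2: d_i = R_x(i) - R_y(i); compute d_i^2.
  (8-7)^2=1, (2-8)^2=36, (4-2)^2=4, (6-9)^2=9, (3-4)^2=1, (5-6)^2=1, (7-1)^2=36, (1-5)^2=16, (9-3)^2=36
sum(d^2) = 140.
Step 3: rho = 1 - 6*140 / (9*(9^2 - 1)) = 1 - 840/720 = -0.166667.
Step 4: Under H0, t = rho * sqrt((n-2)/(1-rho^2)) = -0.4472 ~ t(7).
Step 5: Two-sided p-value from the t-distribution with 7 df = 0.668231.
Step 6: alpha = 0.05. fail to reject H0.

rho = -0.1667, p = 0.668231, fail to reject H0 at alpha = 0.05.


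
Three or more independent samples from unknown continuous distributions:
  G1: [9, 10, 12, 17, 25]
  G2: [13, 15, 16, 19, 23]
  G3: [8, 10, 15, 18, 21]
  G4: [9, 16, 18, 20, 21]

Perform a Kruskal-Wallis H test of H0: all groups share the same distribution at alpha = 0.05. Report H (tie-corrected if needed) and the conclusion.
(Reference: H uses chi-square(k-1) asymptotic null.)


Step 1: Combine all N = 20 observations and assign midranks.
sorted (value, group, rank): (8,G3,1), (9,G1,2.5), (9,G4,2.5), (10,G1,4.5), (10,G3,4.5), (12,G1,6), (13,G2,7), (15,G2,8.5), (15,G3,8.5), (16,G2,10.5), (16,G4,10.5), (17,G1,12), (18,G3,13.5), (18,G4,13.5), (19,G2,15), (20,G4,16), (21,G3,17.5), (21,G4,17.5), (23,G2,19), (25,G1,20)
Step 2: Sum ranks within each group.
R_1 = 45 (n_1 = 5)
R_2 = 60 (n_2 = 5)
R_3 = 45 (n_3 = 5)
R_4 = 60 (n_4 = 5)
Step 3: H = 12/(N(N+1)) * sum(R_i^2/n_i) - 3(N+1)
     = 12/(20*21) * (45^2/5 + 60^2/5 + 45^2/5 + 60^2/5) - 3*21
     = 0.028571 * 2250 - 63
     = 1.285714.
Step 4: Ties present; correction factor C = 1 - 36/(20^3 - 20) = 0.995489. Corrected H = 1.285714 / 0.995489 = 1.291541.
Step 5: Under H0, H ~ chi^2(3); p-value = 0.731143.
Step 6: alpha = 0.05. fail to reject H0.

H = 1.2915, df = 3, p = 0.731143, fail to reject H0.


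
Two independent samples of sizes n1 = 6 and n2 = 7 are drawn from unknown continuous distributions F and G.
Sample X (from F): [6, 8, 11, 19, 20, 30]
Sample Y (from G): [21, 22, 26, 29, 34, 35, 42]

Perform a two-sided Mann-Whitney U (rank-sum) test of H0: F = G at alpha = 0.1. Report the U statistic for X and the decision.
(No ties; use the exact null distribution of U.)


Step 1: Combine and sort all 13 observations; assign midranks.
sorted (value, group): (6,X), (8,X), (11,X), (19,X), (20,X), (21,Y), (22,Y), (26,Y), (29,Y), (30,X), (34,Y), (35,Y), (42,Y)
ranks: 6->1, 8->2, 11->3, 19->4, 20->5, 21->6, 22->7, 26->8, 29->9, 30->10, 34->11, 35->12, 42->13
Step 2: Rank sum for X: R1 = 1 + 2 + 3 + 4 + 5 + 10 = 25.
Step 3: U_X = R1 - n1(n1+1)/2 = 25 - 6*7/2 = 25 - 21 = 4.
       U_Y = n1*n2 - U_X = 42 - 4 = 38.
Step 4: No ties, so the exact null distribution of U (based on enumerating the C(13,6) = 1716 equally likely rank assignments) gives the two-sided p-value.
Step 5: p-value = 0.013986; compare to alpha = 0.1. reject H0.

U_X = 4, p = 0.013986, reject H0 at alpha = 0.1.


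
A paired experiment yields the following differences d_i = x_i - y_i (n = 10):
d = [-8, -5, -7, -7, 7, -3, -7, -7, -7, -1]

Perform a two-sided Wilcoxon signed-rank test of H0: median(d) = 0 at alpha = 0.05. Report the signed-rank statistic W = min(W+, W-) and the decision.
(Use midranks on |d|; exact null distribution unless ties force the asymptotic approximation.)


Step 1: Drop any zero differences (none here) and take |d_i|.
|d| = [8, 5, 7, 7, 7, 3, 7, 7, 7, 1]
Step 2: Midrank |d_i| (ties get averaged ranks).
ranks: |8|->10, |5|->3, |7|->6.5, |7|->6.5, |7|->6.5, |3|->2, |7|->6.5, |7|->6.5, |7|->6.5, |1|->1
Step 3: Attach original signs; sum ranks with positive sign and with negative sign.
W+ = 6.5 = 6.5
W- = 10 + 3 + 6.5 + 6.5 + 2 + 6.5 + 6.5 + 6.5 + 1 = 48.5
(Check: W+ + W- = 55 should equal n(n+1)/2 = 55.)
Step 4: Test statistic W = min(W+, W-) = 6.5.
Step 5: Ties in |d|, so use the tie-corrected normal approximation.
        E[W] = n(n+1)/4 = 10*11/4 = 27.5.
        Tie groups: |d|=7 (t=6); sum(t^3 - t) = 210.
        Var[W] = n(n+1)(2n+1)/24 - sum(t^3-t)/48 = 2310/24 - 210/48 = 91.875.
        z = (W - E[W]) / sqrt(Var[W]) = (6.5 - 27.5) / 9.5851 = -2.1909.
        Two-sided p = 2*Phi(z) = 0.028460.
Step 6: alpha = 0.05. reject H0.

W+ = 6.5, W- = 48.5, W = min = 6.5, p = 0.028460, reject H0.


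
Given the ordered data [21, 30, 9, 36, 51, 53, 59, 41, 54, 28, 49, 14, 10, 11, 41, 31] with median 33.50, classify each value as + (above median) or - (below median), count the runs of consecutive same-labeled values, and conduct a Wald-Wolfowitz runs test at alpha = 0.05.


Step 1: Compute median = 33.50; label A = above, B = below.
Labels in order: BBBAAAAAABABBBAB  (n_A = 8, n_B = 8)
Step 2: Count runs R = 7.
Step 3: Under H0 (random ordering), E[R] = 2*n_A*n_B/(n_A+n_B) + 1 = 2*8*8/16 + 1 = 9.0000.
        Var[R] = 2*n_A*n_B*(2*n_A*n_B - n_A - n_B) / ((n_A+n_B)^2 * (n_A+n_B-1)) = 14336/3840 = 3.7333.
        SD[R] = 1.9322.
Step 4: Continuity-corrected z = (R + 0.5 - E[R]) / SD[R] = (7 + 0.5 - 9.0000) / 1.9322 = -0.7763.
Step 5: Two-sided p-value via normal approximation = 2*(1 - Phi(|z|)) = 0.437558.
Step 6: alpha = 0.05. fail to reject H0.

R = 7, z = -0.7763, p = 0.437558, fail to reject H0.


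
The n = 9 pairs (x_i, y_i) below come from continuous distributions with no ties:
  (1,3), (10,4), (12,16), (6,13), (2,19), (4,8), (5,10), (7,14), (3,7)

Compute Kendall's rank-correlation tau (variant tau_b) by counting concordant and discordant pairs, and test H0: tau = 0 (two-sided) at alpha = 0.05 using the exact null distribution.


Step 1: Enumerate the 36 unordered pairs (i,j) with i<j and classify each by sign(x_j-x_i) * sign(y_j-y_i).
  (1,2):dx=+9,dy=+1->C; (1,3):dx=+11,dy=+13->C; (1,4):dx=+5,dy=+10->C; (1,5):dx=+1,dy=+16->C
  (1,6):dx=+3,dy=+5->C; (1,7):dx=+4,dy=+7->C; (1,8):dx=+6,dy=+11->C; (1,9):dx=+2,dy=+4->C
  (2,3):dx=+2,dy=+12->C; (2,4):dx=-4,dy=+9->D; (2,5):dx=-8,dy=+15->D; (2,6):dx=-6,dy=+4->D
  (2,7):dx=-5,dy=+6->D; (2,8):dx=-3,dy=+10->D; (2,9):dx=-7,dy=+3->D; (3,4):dx=-6,dy=-3->C
  (3,5):dx=-10,dy=+3->D; (3,6):dx=-8,dy=-8->C; (3,7):dx=-7,dy=-6->C; (3,8):dx=-5,dy=-2->C
  (3,9):dx=-9,dy=-9->C; (4,5):dx=-4,dy=+6->D; (4,6):dx=-2,dy=-5->C; (4,7):dx=-1,dy=-3->C
  (4,8):dx=+1,dy=+1->C; (4,9):dx=-3,dy=-6->C; (5,6):dx=+2,dy=-11->D; (5,7):dx=+3,dy=-9->D
  (5,8):dx=+5,dy=-5->D; (5,9):dx=+1,dy=-12->D; (6,7):dx=+1,dy=+2->C; (6,8):dx=+3,dy=+6->C
  (6,9):dx=-1,dy=-1->C; (7,8):dx=+2,dy=+4->C; (7,9):dx=-2,dy=-3->C; (8,9):dx=-4,dy=-7->C
Step 2: C = 24, D = 12, total pairs = 36.
Step 3: tau = (C - D)/(n(n-1)/2) = (24 - 12)/36 = 0.333333.
Step 4: Exact two-sided p-value (enumerate n! = 362880 permutations of y under H0): p = 0.259518.
Step 5: alpha = 0.05. fail to reject H0.

tau_b = 0.3333 (C=24, D=12), p = 0.259518, fail to reject H0.


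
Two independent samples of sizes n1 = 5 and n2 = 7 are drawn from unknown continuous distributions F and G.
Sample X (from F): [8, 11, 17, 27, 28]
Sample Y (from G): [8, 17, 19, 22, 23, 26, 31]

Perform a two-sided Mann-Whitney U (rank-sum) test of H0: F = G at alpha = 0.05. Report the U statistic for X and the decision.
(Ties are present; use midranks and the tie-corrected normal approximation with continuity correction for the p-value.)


Step 1: Combine and sort all 12 observations; assign midranks.
sorted (value, group): (8,X), (8,Y), (11,X), (17,X), (17,Y), (19,Y), (22,Y), (23,Y), (26,Y), (27,X), (28,X), (31,Y)
ranks: 8->1.5, 8->1.5, 11->3, 17->4.5, 17->4.5, 19->6, 22->7, 23->8, 26->9, 27->10, 28->11, 31->12
Step 2: Rank sum for X: R1 = 1.5 + 3 + 4.5 + 10 + 11 = 30.
Step 3: U_X = R1 - n1(n1+1)/2 = 30 - 5*6/2 = 30 - 15 = 15.
       U_Y = n1*n2 - U_X = 35 - 15 = 20.
Step 4: Ties are present, so use the tie-corrected normal approximation (with continuity correction) for the p-value.
Step 5: p-value = 0.744469; compare to alpha = 0.05. fail to reject H0.

U_X = 15, p = 0.744469, fail to reject H0 at alpha = 0.05.


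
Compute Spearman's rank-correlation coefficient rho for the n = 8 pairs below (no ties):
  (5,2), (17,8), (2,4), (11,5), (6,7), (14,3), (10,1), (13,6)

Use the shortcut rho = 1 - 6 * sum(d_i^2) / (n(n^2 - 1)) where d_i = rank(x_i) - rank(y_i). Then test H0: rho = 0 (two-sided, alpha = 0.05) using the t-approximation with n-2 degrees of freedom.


Step 1: Rank x and y separately (midranks; no ties here).
rank(x): 5->2, 17->8, 2->1, 11->5, 6->3, 14->7, 10->4, 13->6
rank(y): 2->2, 8->8, 4->4, 5->5, 7->7, 3->3, 1->1, 6->6
Step 2: d_i = R_x(i) - R_y(i); compute d_i^2.
  (2-2)^2=0, (8-8)^2=0, (1-4)^2=9, (5-5)^2=0, (3-7)^2=16, (7-3)^2=16, (4-1)^2=9, (6-6)^2=0
sum(d^2) = 50.
Step 3: rho = 1 - 6*50 / (8*(8^2 - 1)) = 1 - 300/504 = 0.404762.
Step 4: Under H0, t = rho * sqrt((n-2)/(1-rho^2)) = 1.0842 ~ t(6).
Step 5: Two-sided p-value from the t-distribution with 6 df = 0.319889.
Step 6: alpha = 0.05. fail to reject H0.

rho = 0.4048, p = 0.319889, fail to reject H0 at alpha = 0.05.


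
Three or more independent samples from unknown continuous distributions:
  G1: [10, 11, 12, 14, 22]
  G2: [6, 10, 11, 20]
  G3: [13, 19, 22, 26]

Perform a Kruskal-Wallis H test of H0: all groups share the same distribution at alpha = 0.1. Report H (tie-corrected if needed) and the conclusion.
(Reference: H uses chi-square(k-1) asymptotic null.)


Step 1: Combine all N = 13 observations and assign midranks.
sorted (value, group, rank): (6,G2,1), (10,G1,2.5), (10,G2,2.5), (11,G1,4.5), (11,G2,4.5), (12,G1,6), (13,G3,7), (14,G1,8), (19,G3,9), (20,G2,10), (22,G1,11.5), (22,G3,11.5), (26,G3,13)
Step 2: Sum ranks within each group.
R_1 = 32.5 (n_1 = 5)
R_2 = 18 (n_2 = 4)
R_3 = 40.5 (n_3 = 4)
Step 3: H = 12/(N(N+1)) * sum(R_i^2/n_i) - 3(N+1)
     = 12/(13*14) * (32.5^2/5 + 18^2/4 + 40.5^2/4) - 3*14
     = 0.065934 * 702.312 - 42
     = 4.306319.
Step 4: Ties present; correction factor C = 1 - 18/(13^3 - 13) = 0.991758. Corrected H = 4.306319 / 0.991758 = 4.342105.
Step 5: Under H0, H ~ chi^2(2); p-value = 0.114057.
Step 6: alpha = 0.1. fail to reject H0.

H = 4.3421, df = 2, p = 0.114057, fail to reject H0.


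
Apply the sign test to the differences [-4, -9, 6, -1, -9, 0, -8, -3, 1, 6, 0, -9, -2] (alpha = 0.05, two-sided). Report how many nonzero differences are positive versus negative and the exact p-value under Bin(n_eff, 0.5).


Step 1: Discard zero differences. Original n = 13; n_eff = number of nonzero differences = 11.
Nonzero differences (with sign): -4, -9, +6, -1, -9, -8, -3, +1, +6, -9, -2
Step 2: Count signs: positive = 3, negative = 8.
Step 3: Under H0: P(positive) = 0.5, so the number of positives S ~ Bin(11, 0.5).
Step 4: Two-sided exact p-value = sum of Bin(11,0.5) probabilities at or below the observed probability = 0.226562.
Step 5: alpha = 0.05. fail to reject H0.

n_eff = 11, pos = 3, neg = 8, p = 0.226562, fail to reject H0.


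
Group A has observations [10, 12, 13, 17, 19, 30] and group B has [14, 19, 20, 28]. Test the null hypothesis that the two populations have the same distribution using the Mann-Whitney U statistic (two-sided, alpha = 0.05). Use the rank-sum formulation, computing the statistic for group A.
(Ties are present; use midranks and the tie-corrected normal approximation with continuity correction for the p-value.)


Step 1: Combine and sort all 10 observations; assign midranks.
sorted (value, group): (10,X), (12,X), (13,X), (14,Y), (17,X), (19,X), (19,Y), (20,Y), (28,Y), (30,X)
ranks: 10->1, 12->2, 13->3, 14->4, 17->5, 19->6.5, 19->6.5, 20->8, 28->9, 30->10
Step 2: Rank sum for X: R1 = 1 + 2 + 3 + 5 + 6.5 + 10 = 27.5.
Step 3: U_X = R1 - n1(n1+1)/2 = 27.5 - 6*7/2 = 27.5 - 21 = 6.5.
       U_Y = n1*n2 - U_X = 24 - 6.5 = 17.5.
Step 4: Ties are present, so use the tie-corrected normal approximation (with continuity correction) for the p-value.
Step 5: p-value = 0.284958; compare to alpha = 0.05. fail to reject H0.

U_X = 6.5, p = 0.284958, fail to reject H0 at alpha = 0.05.


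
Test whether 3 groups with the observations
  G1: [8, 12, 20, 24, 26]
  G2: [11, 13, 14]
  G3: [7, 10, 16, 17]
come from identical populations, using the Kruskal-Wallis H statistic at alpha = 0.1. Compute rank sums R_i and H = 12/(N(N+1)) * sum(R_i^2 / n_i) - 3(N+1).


Step 1: Combine all N = 12 observations and assign midranks.
sorted (value, group, rank): (7,G3,1), (8,G1,2), (10,G3,3), (11,G2,4), (12,G1,5), (13,G2,6), (14,G2,7), (16,G3,8), (17,G3,9), (20,G1,10), (24,G1,11), (26,G1,12)
Step 2: Sum ranks within each group.
R_1 = 40 (n_1 = 5)
R_2 = 17 (n_2 = 3)
R_3 = 21 (n_3 = 4)
Step 3: H = 12/(N(N+1)) * sum(R_i^2/n_i) - 3(N+1)
     = 12/(12*13) * (40^2/5 + 17^2/3 + 21^2/4) - 3*13
     = 0.076923 * 526.583 - 39
     = 1.506410.
Step 4: No ties, so H is used without correction.
Step 5: Under H0, H ~ chi^2(2); p-value = 0.470855.
Step 6: alpha = 0.1. fail to reject H0.

H = 1.5064, df = 2, p = 0.470855, fail to reject H0.


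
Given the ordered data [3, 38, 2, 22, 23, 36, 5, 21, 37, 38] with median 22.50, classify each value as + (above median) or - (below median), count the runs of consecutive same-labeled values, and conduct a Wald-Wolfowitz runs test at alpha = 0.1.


Step 1: Compute median = 22.50; label A = above, B = below.
Labels in order: BABBAABBAA  (n_A = 5, n_B = 5)
Step 2: Count runs R = 6.
Step 3: Under H0 (random ordering), E[R] = 2*n_A*n_B/(n_A+n_B) + 1 = 2*5*5/10 + 1 = 6.0000.
        Var[R] = 2*n_A*n_B*(2*n_A*n_B - n_A - n_B) / ((n_A+n_B)^2 * (n_A+n_B-1)) = 2000/900 = 2.2222.
        SD[R] = 1.4907.
Step 4: R = E[R], so z = 0 with no continuity correction.
Step 5: Two-sided p-value via normal approximation = 2*(1 - Phi(|z|)) = 1.000000.
Step 6: alpha = 0.1. fail to reject H0.

R = 6, z = 0.0000, p = 1.000000, fail to reject H0.


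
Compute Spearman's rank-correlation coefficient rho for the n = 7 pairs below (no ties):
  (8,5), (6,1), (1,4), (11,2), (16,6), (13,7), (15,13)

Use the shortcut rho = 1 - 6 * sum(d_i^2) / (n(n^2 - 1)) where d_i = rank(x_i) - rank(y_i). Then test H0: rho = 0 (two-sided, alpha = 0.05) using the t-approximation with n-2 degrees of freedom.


Step 1: Rank x and y separately (midranks; no ties here).
rank(x): 8->3, 6->2, 1->1, 11->4, 16->7, 13->5, 15->6
rank(y): 5->4, 1->1, 4->3, 2->2, 6->5, 7->6, 13->7
Step 2: d_i = R_x(i) - R_y(i); compute d_i^2.
  (3-4)^2=1, (2-1)^2=1, (1-3)^2=4, (4-2)^2=4, (7-5)^2=4, (5-6)^2=1, (6-7)^2=1
sum(d^2) = 16.
Step 3: rho = 1 - 6*16 / (7*(7^2 - 1)) = 1 - 96/336 = 0.714286.
Step 4: Under H0, t = rho * sqrt((n-2)/(1-rho^2)) = 2.2822 ~ t(5).
Step 5: Two-sided p-value from the t-distribution with 5 df = 0.071344.
Step 6: alpha = 0.05. fail to reject H0.

rho = 0.7143, p = 0.071344, fail to reject H0 at alpha = 0.05.


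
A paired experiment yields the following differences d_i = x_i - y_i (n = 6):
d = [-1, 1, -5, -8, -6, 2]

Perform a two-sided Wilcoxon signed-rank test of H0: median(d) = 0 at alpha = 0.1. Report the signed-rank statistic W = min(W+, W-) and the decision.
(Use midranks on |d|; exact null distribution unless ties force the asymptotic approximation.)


Step 1: Drop any zero differences (none here) and take |d_i|.
|d| = [1, 1, 5, 8, 6, 2]
Step 2: Midrank |d_i| (ties get averaged ranks).
ranks: |1|->1.5, |1|->1.5, |5|->4, |8|->6, |6|->5, |2|->3
Step 3: Attach original signs; sum ranks with positive sign and with negative sign.
W+ = 1.5 + 3 = 4.5
W- = 1.5 + 4 + 6 + 5 = 16.5
(Check: W+ + W- = 21 should equal n(n+1)/2 = 21.)
Step 4: Test statistic W = min(W+, W-) = 4.5.
Step 5: Ties in |d|, so use the tie-corrected normal approximation.
        E[W] = n(n+1)/4 = 6*7/4 = 10.5.
        Tie groups: |d|=1 (t=2); sum(t^3 - t) = 6.
        Var[W] = n(n+1)(2n+1)/24 - sum(t^3-t)/48 = 546/24 - 6/48 = 22.625.
        z = (W - E[W]) / sqrt(Var[W]) = (4.5 - 10.5) / 4.7566 = -1.2614.
        Two-sided p = 2*Phi(z) = 0.207160.
Step 6: alpha = 0.1. fail to reject H0.

W+ = 4.5, W- = 16.5, W = min = 4.5, p = 0.207160, fail to reject H0.


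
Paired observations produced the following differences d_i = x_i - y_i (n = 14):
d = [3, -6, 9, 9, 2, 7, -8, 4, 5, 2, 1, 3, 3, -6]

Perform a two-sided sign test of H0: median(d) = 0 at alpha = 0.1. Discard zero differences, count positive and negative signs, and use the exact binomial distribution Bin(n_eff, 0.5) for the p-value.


Step 1: Discard zero differences. Original n = 14; n_eff = number of nonzero differences = 14.
Nonzero differences (with sign): +3, -6, +9, +9, +2, +7, -8, +4, +5, +2, +1, +3, +3, -6
Step 2: Count signs: positive = 11, negative = 3.
Step 3: Under H0: P(positive) = 0.5, so the number of positives S ~ Bin(14, 0.5).
Step 4: Two-sided exact p-value = sum of Bin(14,0.5) probabilities at or below the observed probability = 0.057373.
Step 5: alpha = 0.1. reject H0.

n_eff = 14, pos = 11, neg = 3, p = 0.057373, reject H0.


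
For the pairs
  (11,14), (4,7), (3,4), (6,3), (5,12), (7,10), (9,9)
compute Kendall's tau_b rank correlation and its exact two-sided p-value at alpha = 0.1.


Step 1: Enumerate the 21 unordered pairs (i,j) with i<j and classify each by sign(x_j-x_i) * sign(y_j-y_i).
  (1,2):dx=-7,dy=-7->C; (1,3):dx=-8,dy=-10->C; (1,4):dx=-5,dy=-11->C; (1,5):dx=-6,dy=-2->C
  (1,6):dx=-4,dy=-4->C; (1,7):dx=-2,dy=-5->C; (2,3):dx=-1,dy=-3->C; (2,4):dx=+2,dy=-4->D
  (2,5):dx=+1,dy=+5->C; (2,6):dx=+3,dy=+3->C; (2,7):dx=+5,dy=+2->C; (3,4):dx=+3,dy=-1->D
  (3,5):dx=+2,dy=+8->C; (3,6):dx=+4,dy=+6->C; (3,7):dx=+6,dy=+5->C; (4,5):dx=-1,dy=+9->D
  (4,6):dx=+1,dy=+7->C; (4,7):dx=+3,dy=+6->C; (5,6):dx=+2,dy=-2->D; (5,7):dx=+4,dy=-3->D
  (6,7):dx=+2,dy=-1->D
Step 2: C = 15, D = 6, total pairs = 21.
Step 3: tau = (C - D)/(n(n-1)/2) = (15 - 6)/21 = 0.428571.
Step 4: Exact two-sided p-value (enumerate n! = 5040 permutations of y under H0): p = 0.238889.
Step 5: alpha = 0.1. fail to reject H0.

tau_b = 0.4286 (C=15, D=6), p = 0.238889, fail to reject H0.


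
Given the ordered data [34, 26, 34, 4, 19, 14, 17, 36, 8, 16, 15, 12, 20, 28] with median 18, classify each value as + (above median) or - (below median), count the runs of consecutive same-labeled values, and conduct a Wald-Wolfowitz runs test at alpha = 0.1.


Step 1: Compute median = 18; label A = above, B = below.
Labels in order: AAABABBABBBBAA  (n_A = 7, n_B = 7)
Step 2: Count runs R = 7.
Step 3: Under H0 (random ordering), E[R] = 2*n_A*n_B/(n_A+n_B) + 1 = 2*7*7/14 + 1 = 8.0000.
        Var[R] = 2*n_A*n_B*(2*n_A*n_B - n_A - n_B) / ((n_A+n_B)^2 * (n_A+n_B-1)) = 8232/2548 = 3.2308.
        SD[R] = 1.7974.
Step 4: Continuity-corrected z = (R + 0.5 - E[R]) / SD[R] = (7 + 0.5 - 8.0000) / 1.7974 = -0.2782.
Step 5: Two-sided p-value via normal approximation = 2*(1 - Phi(|z|)) = 0.780879.
Step 6: alpha = 0.1. fail to reject H0.

R = 7, z = -0.2782, p = 0.780879, fail to reject H0.


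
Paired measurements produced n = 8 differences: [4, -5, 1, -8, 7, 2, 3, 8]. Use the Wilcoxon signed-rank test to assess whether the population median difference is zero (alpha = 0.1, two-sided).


Step 1: Drop any zero differences (none here) and take |d_i|.
|d| = [4, 5, 1, 8, 7, 2, 3, 8]
Step 2: Midrank |d_i| (ties get averaged ranks).
ranks: |4|->4, |5|->5, |1|->1, |8|->7.5, |7|->6, |2|->2, |3|->3, |8|->7.5
Step 3: Attach original signs; sum ranks with positive sign and with negative sign.
W+ = 4 + 1 + 6 + 2 + 3 + 7.5 = 23.5
W- = 5 + 7.5 = 12.5
(Check: W+ + W- = 36 should equal n(n+1)/2 = 36.)
Step 4: Test statistic W = min(W+, W-) = 12.5.
Step 5: Ties in |d|, so use the tie-corrected normal approximation.
        E[W] = n(n+1)/4 = 8*9/4 = 18.
        Tie groups: |d|=8 (t=2); sum(t^3 - t) = 6.
        Var[W] = n(n+1)(2n+1)/24 - sum(t^3-t)/48 = 1224/24 - 6/48 = 50.875.
        z = (W - E[W]) / sqrt(Var[W]) = (12.5 - 18) / 7.1327 = -0.7711.
        Two-sided p = 2*Phi(z) = 0.440648.
Step 6: alpha = 0.1. fail to reject H0.

W+ = 23.5, W- = 12.5, W = min = 12.5, p = 0.440648, fail to reject H0.


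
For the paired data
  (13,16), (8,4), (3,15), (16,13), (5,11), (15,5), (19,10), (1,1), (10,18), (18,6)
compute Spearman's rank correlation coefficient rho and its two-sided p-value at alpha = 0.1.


Step 1: Rank x and y separately (midranks; no ties here).
rank(x): 13->6, 8->4, 3->2, 16->8, 5->3, 15->7, 19->10, 1->1, 10->5, 18->9
rank(y): 16->9, 4->2, 15->8, 13->7, 11->6, 5->3, 10->5, 1->1, 18->10, 6->4
Step 2: d_i = R_x(i) - R_y(i); compute d_i^2.
  (6-9)^2=9, (4-2)^2=4, (2-8)^2=36, (8-7)^2=1, (3-6)^2=9, (7-3)^2=16, (10-5)^2=25, (1-1)^2=0, (5-10)^2=25, (9-4)^2=25
sum(d^2) = 150.
Step 3: rho = 1 - 6*150 / (10*(10^2 - 1)) = 1 - 900/990 = 0.090909.
Step 4: Under H0, t = rho * sqrt((n-2)/(1-rho^2)) = 0.2582 ~ t(8).
Step 5: Two-sided p-value from the t-distribution with 8 df = 0.802772.
Step 6: alpha = 0.1. fail to reject H0.

rho = 0.0909, p = 0.802772, fail to reject H0 at alpha = 0.1.


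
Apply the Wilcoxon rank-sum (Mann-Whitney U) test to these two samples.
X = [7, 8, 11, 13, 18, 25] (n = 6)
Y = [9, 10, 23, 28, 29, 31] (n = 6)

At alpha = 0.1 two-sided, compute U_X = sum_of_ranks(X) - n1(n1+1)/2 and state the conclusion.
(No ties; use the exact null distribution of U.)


Step 1: Combine and sort all 12 observations; assign midranks.
sorted (value, group): (7,X), (8,X), (9,Y), (10,Y), (11,X), (13,X), (18,X), (23,Y), (25,X), (28,Y), (29,Y), (31,Y)
ranks: 7->1, 8->2, 9->3, 10->4, 11->5, 13->6, 18->7, 23->8, 25->9, 28->10, 29->11, 31->12
Step 2: Rank sum for X: R1 = 1 + 2 + 5 + 6 + 7 + 9 = 30.
Step 3: U_X = R1 - n1(n1+1)/2 = 30 - 6*7/2 = 30 - 21 = 9.
       U_Y = n1*n2 - U_X = 36 - 9 = 27.
Step 4: No ties, so the exact null distribution of U (based on enumerating the C(12,6) = 924 equally likely rank assignments) gives the two-sided p-value.
Step 5: p-value = 0.179654; compare to alpha = 0.1. fail to reject H0.

U_X = 9, p = 0.179654, fail to reject H0 at alpha = 0.1.


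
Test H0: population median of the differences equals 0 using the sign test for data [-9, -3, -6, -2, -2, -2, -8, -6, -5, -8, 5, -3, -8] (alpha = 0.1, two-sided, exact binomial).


Step 1: Discard zero differences. Original n = 13; n_eff = number of nonzero differences = 13.
Nonzero differences (with sign): -9, -3, -6, -2, -2, -2, -8, -6, -5, -8, +5, -3, -8
Step 2: Count signs: positive = 1, negative = 12.
Step 3: Under H0: P(positive) = 0.5, so the number of positives S ~ Bin(13, 0.5).
Step 4: Two-sided exact p-value = sum of Bin(13,0.5) probabilities at or below the observed probability = 0.003418.
Step 5: alpha = 0.1. reject H0.

n_eff = 13, pos = 1, neg = 12, p = 0.003418, reject H0.


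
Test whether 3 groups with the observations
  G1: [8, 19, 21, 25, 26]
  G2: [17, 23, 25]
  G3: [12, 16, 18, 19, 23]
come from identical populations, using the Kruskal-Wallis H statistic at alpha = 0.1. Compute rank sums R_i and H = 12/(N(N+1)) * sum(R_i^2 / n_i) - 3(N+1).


Step 1: Combine all N = 13 observations and assign midranks.
sorted (value, group, rank): (8,G1,1), (12,G3,2), (16,G3,3), (17,G2,4), (18,G3,5), (19,G1,6.5), (19,G3,6.5), (21,G1,8), (23,G2,9.5), (23,G3,9.5), (25,G1,11.5), (25,G2,11.5), (26,G1,13)
Step 2: Sum ranks within each group.
R_1 = 40 (n_1 = 5)
R_2 = 25 (n_2 = 3)
R_3 = 26 (n_3 = 5)
Step 3: H = 12/(N(N+1)) * sum(R_i^2/n_i) - 3(N+1)
     = 12/(13*14) * (40^2/5 + 25^2/3 + 26^2/5) - 3*14
     = 0.065934 * 663.533 - 42
     = 1.749451.
Step 4: Ties present; correction factor C = 1 - 18/(13^3 - 13) = 0.991758. Corrected H = 1.749451 / 0.991758 = 1.763989.
Step 5: Under H0, H ~ chi^2(2); p-value = 0.413956.
Step 6: alpha = 0.1. fail to reject H0.

H = 1.7640, df = 2, p = 0.413956, fail to reject H0.


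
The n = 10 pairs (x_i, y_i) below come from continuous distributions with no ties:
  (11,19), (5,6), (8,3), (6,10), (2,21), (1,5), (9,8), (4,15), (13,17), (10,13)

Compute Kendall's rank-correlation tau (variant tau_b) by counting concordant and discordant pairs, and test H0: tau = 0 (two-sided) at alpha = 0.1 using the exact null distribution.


Step 1: Enumerate the 45 unordered pairs (i,j) with i<j and classify each by sign(x_j-x_i) * sign(y_j-y_i).
  (1,2):dx=-6,dy=-13->C; (1,3):dx=-3,dy=-16->C; (1,4):dx=-5,dy=-9->C; (1,5):dx=-9,dy=+2->D
  (1,6):dx=-10,dy=-14->C; (1,7):dx=-2,dy=-11->C; (1,8):dx=-7,dy=-4->C; (1,9):dx=+2,dy=-2->D
  (1,10):dx=-1,dy=-6->C; (2,3):dx=+3,dy=-3->D; (2,4):dx=+1,dy=+4->C; (2,5):dx=-3,dy=+15->D
  (2,6):dx=-4,dy=-1->C; (2,7):dx=+4,dy=+2->C; (2,8):dx=-1,dy=+9->D; (2,9):dx=+8,dy=+11->C
  (2,10):dx=+5,dy=+7->C; (3,4):dx=-2,dy=+7->D; (3,5):dx=-6,dy=+18->D; (3,6):dx=-7,dy=+2->D
  (3,7):dx=+1,dy=+5->C; (3,8):dx=-4,dy=+12->D; (3,9):dx=+5,dy=+14->C; (3,10):dx=+2,dy=+10->C
  (4,5):dx=-4,dy=+11->D; (4,6):dx=-5,dy=-5->C; (4,7):dx=+3,dy=-2->D; (4,8):dx=-2,dy=+5->D
  (4,9):dx=+7,dy=+7->C; (4,10):dx=+4,dy=+3->C; (5,6):dx=-1,dy=-16->C; (5,7):dx=+7,dy=-13->D
  (5,8):dx=+2,dy=-6->D; (5,9):dx=+11,dy=-4->D; (5,10):dx=+8,dy=-8->D; (6,7):dx=+8,dy=+3->C
  (6,8):dx=+3,dy=+10->C; (6,9):dx=+12,dy=+12->C; (6,10):dx=+9,dy=+8->C; (7,8):dx=-5,dy=+7->D
  (7,9):dx=+4,dy=+9->C; (7,10):dx=+1,dy=+5->C; (8,9):dx=+9,dy=+2->C; (8,10):dx=+6,dy=-2->D
  (9,10):dx=-3,dy=-4->C
Step 2: C = 27, D = 18, total pairs = 45.
Step 3: tau = (C - D)/(n(n-1)/2) = (27 - 18)/45 = 0.200000.
Step 4: Exact two-sided p-value (enumerate n! = 3628800 permutations of y under H0): p = 0.484313.
Step 5: alpha = 0.1. fail to reject H0.

tau_b = 0.2000 (C=27, D=18), p = 0.484313, fail to reject H0.


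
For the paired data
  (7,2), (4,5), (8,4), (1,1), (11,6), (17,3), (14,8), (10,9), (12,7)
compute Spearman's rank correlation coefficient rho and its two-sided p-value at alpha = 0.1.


Step 1: Rank x and y separately (midranks; no ties here).
rank(x): 7->3, 4->2, 8->4, 1->1, 11->6, 17->9, 14->8, 10->5, 12->7
rank(y): 2->2, 5->5, 4->4, 1->1, 6->6, 3->3, 8->8, 9->9, 7->7
Step 2: d_i = R_x(i) - R_y(i); compute d_i^2.
  (3-2)^2=1, (2-5)^2=9, (4-4)^2=0, (1-1)^2=0, (6-6)^2=0, (9-3)^2=36, (8-8)^2=0, (5-9)^2=16, (7-7)^2=0
sum(d^2) = 62.
Step 3: rho = 1 - 6*62 / (9*(9^2 - 1)) = 1 - 372/720 = 0.483333.
Step 4: Under H0, t = rho * sqrt((n-2)/(1-rho^2)) = 1.4607 ~ t(7).
Step 5: Two-sided p-value from the t-distribution with 7 df = 0.187470.
Step 6: alpha = 0.1. fail to reject H0.

rho = 0.4833, p = 0.187470, fail to reject H0 at alpha = 0.1.
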